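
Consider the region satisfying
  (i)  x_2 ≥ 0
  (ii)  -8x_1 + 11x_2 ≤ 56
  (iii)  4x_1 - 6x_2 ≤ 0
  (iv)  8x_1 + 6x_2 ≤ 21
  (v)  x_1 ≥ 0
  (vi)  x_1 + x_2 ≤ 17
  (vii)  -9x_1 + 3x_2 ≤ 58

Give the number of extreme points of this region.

3

The feasible vertices (each the meet of two boundaries and inside every other half-plane) are:
  (0, 0)
  (7/4, 7/6)
  (0, 7/2)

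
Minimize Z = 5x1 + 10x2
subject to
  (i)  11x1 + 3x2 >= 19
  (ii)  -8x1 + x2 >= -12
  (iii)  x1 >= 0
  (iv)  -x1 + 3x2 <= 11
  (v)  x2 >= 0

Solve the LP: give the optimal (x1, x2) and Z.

Extreme points and Z = 5x1 + 10x2:
  (11/7, 4/7) → Z = 95/7
  (2/3, 35/9) → Z = 380/9
  (47/23, 100/23) → Z = 1235/23

The binding constraints are 11x1 + 3x2 = 19 and -8x1 + x2 = -12.
Solving simultaneously gives x1 = 11/7, x2 = 4/7.

x1 = 11/7, x2 = 4/7, minimum Z = 95/7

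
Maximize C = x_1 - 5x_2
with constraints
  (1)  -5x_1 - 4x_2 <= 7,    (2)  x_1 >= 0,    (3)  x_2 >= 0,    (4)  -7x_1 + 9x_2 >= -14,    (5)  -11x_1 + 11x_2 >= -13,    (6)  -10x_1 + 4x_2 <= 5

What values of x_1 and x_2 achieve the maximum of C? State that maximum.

Corner points and C = x_1 - 5x_2:
  (0, 0) → C = 0
  (0, 5/4) → C = -25/4
  (13/11, 0) → C = 13/11
The feasible region is unbounded (it extends along (2, 5), (1, 1)), but C strictly decreases along every unbounded feasible direction, so there is no improving ray and the maximum is attained at a vertex.

x_1 = 13/11, x_2 = 0, maximum C = 13/11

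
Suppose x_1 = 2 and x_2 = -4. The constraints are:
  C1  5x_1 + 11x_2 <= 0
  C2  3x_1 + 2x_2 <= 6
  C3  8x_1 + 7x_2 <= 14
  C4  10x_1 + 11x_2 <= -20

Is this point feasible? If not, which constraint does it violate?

feasible

C1: -34 ≤ 0 ✓
C2: -2 ≤ 6 ✓
C3: -12 ≤ 14 ✓
C4: -24 ≤ -20 ✓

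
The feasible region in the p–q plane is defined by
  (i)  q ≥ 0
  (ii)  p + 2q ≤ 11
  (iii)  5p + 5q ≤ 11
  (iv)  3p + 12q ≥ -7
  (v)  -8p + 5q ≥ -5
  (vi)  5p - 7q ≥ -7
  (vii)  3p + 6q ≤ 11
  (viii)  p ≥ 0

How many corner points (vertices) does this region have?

6

Intersecting each pair of boundary lines and keeping only the points that satisfy every inequality leaves:
  (5/8, 0)
  (0, 0)
  (16/13, 63/65)
  (11/15, 22/15)
  (35/51, 76/51)
  (0, 1)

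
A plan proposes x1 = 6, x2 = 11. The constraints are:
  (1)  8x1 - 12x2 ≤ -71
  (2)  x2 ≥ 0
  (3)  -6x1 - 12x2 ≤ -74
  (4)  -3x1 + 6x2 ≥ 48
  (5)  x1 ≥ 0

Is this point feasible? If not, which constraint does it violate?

feasible

(1): -84 ≤ -71 ✓
(2): 11 ≥ 0 ✓
(3): -168 ≤ -74 ✓
(4): 48 ≥ 48 ✓
(5): 6 ≥ 0 ✓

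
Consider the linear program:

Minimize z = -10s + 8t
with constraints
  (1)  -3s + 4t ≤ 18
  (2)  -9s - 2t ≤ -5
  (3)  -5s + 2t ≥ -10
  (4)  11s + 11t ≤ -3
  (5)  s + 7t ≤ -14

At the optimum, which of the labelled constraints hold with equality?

Corner points and z = -10s + 8t:
  (15/14, -65/28) → z = -205/7
  (63/61, -131/61) → z = -1678/61
  (42/37, -80/37) → z = -1060/37

The minimum is at (15/14, -65/28). Substituting into each constraint, equality holds for (2) and (3); the remaining constraints have slack.

(2) and (3)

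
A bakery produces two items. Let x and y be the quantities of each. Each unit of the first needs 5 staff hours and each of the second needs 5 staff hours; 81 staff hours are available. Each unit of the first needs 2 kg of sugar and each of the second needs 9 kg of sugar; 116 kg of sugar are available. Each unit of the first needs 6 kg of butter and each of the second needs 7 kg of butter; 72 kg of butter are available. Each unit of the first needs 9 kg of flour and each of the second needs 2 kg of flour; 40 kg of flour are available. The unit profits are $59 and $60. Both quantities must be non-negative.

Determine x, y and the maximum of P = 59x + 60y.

Corner points and P = 59x + 60y:
  (0, 0) → P = 0
  (0, 72/7) → P = 4320/7
  (40/9, 0) → P = 2360/9
  (8/3, 8) → P = 1912/3

The binding constraints are 6x + 7y = 72 and 9x + 2y = 40.
Solving simultaneously gives x = 8/3, y = 8.

x = 8/3, y = 8, maximum P = 1912/3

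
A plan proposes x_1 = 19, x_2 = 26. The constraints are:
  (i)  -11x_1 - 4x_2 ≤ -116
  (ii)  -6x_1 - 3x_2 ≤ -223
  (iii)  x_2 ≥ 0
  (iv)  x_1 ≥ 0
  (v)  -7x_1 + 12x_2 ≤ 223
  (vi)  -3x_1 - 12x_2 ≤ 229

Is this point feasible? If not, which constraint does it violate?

Constraint (ii): -6x_1 - 3x_2 = -192, which is not ≤ -223. All other constraints are satisfied.

not feasible — violates (ii)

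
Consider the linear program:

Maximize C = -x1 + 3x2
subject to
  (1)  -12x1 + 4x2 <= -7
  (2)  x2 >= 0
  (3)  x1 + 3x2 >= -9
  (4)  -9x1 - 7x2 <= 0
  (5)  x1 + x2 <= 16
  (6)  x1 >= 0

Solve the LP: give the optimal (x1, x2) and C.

x1 = 71/16, x2 = 185/16, maximum C = 121/4

At the optimal vertex, -12x1 + 4x2 = -7 and x1 + x2 = 16.
Solving simultaneously gives x1 = 71/16, x2 = 185/16.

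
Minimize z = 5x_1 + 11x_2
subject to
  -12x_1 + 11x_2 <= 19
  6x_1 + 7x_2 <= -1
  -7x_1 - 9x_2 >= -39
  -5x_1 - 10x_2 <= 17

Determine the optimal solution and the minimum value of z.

x_1 = 109/25, x_2 = -97/25, minimum z = -522/25

Extreme points and z = 5x_1 + 11x_2:
  (-24/25, 17/25) → z = 67/25
  (-377/175, -109/175) → z = -3084/175
  (109/25, -97/25) → z = -522/25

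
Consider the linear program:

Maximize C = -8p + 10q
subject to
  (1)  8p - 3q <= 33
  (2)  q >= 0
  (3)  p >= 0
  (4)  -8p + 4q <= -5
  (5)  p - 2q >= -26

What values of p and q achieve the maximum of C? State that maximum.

Feasible corners and C = -8p + 10q:
  (33/8, 0) → C = -33
  (144/13, 241/13) → C = 1258/13
  (5/8, 0) → C = -5
  (19/2, 71/4) → C = 203/2

The binding constraints are -8p + 4q = -5 and p - 2q = -26.
Solving simultaneously gives p = 19/2, q = 71/4.

p = 19/2, q = 71/4, maximum C = 203/2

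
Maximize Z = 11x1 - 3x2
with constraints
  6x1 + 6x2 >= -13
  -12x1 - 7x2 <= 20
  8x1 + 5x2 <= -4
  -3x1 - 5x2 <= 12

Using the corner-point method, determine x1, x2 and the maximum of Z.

The binding constraints are 8x1 + 5x2 = -4 and -3x1 - 5x2 = 12.
Solving simultaneously gives x1 = 8/5, x2 = -84/25.

x1 = 8/5, x2 = -84/25, maximum Z = 692/25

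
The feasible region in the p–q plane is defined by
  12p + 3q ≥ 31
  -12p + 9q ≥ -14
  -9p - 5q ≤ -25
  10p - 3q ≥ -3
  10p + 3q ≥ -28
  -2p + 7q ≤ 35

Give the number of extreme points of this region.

Pairwise boundary intersections that survive every other constraint:
  (107/48, 17/12)
  (14/11, 173/33)
  (413/66, 224/33)
  (21/16, 43/8)

4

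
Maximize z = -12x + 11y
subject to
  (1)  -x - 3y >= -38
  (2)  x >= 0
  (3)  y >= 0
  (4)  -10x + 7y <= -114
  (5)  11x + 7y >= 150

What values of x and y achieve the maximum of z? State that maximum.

The binding constraints are -x - 3y = -38 and -10x + 7y = -114.
Solving simultaneously gives x = 608/37, y = 266/37.

x = 608/37, y = 266/37, maximum z = -4370/37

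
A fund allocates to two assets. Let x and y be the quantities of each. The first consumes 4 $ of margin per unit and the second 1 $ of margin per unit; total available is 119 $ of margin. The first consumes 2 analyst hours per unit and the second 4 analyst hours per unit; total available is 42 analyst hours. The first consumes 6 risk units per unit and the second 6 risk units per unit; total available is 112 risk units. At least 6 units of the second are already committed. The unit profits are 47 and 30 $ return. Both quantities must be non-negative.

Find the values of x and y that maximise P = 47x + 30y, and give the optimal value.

Extreme points and P = 47x + 30y:
  (0, 21/2) → P = 315
  (0, 6) → P = 180
  (9, 6) → P = 603

The binding constraints are 2x + 4y = 42 and y = 6.
Solving simultaneously gives x = 9, y = 6.

x = 9, y = 6, maximum P = 603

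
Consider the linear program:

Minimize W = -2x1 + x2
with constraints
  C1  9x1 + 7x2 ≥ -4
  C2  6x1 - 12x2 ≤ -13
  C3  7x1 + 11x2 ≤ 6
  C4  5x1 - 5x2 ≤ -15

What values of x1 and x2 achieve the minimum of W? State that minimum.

Corner points and W = -2x1 + x2:
  (-43/25, 41/25) → W = 127/25
  (-25/16, 23/16) → W = 73/16
  (-3/2, 3/2) → W = 9/2

The optimum lies where 7x1 + 11x2 = 6 and 5x1 - 5x2 = -15.
Solving simultaneously gives x1 = -3/2, x2 = 3/2.

x1 = -3/2, x2 = 3/2, minimum W = 9/2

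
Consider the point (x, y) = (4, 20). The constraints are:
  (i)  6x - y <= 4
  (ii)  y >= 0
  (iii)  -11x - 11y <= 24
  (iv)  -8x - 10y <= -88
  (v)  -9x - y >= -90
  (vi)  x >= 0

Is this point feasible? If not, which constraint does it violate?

(i): 4 ≤ 4 ✓
(ii): 20 ≥ 0 ✓
(iii): -264 ≤ 24 ✓
(iv): -232 ≤ -88 ✓
(v): -56 ≥ -90 ✓
(vi): 4 ≥ 0 ✓

feasible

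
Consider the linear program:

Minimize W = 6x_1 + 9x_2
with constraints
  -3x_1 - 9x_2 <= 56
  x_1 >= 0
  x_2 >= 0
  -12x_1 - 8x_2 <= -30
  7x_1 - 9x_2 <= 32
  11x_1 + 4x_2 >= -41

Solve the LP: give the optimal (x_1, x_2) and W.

Corner points and W = 6x_1 + 9x_2:
  (0, 15/4) → W = 135/4
  (5/2, 0) → W = 15
  (32/7, 0) → W = 192/7
The feasible region is unbounded (it extends along (0, 1), (9, 7)), but W strictly increases along every unbounded feasible direction, so there is no improving ray and the minimum is attained at a vertex.

At the optimal vertex, x_2 = 0 and -12x_1 - 8x_2 = -30.
Solving simultaneously gives x_1 = 5/2, x_2 = 0.

x_1 = 5/2, x_2 = 0, minimum W = 15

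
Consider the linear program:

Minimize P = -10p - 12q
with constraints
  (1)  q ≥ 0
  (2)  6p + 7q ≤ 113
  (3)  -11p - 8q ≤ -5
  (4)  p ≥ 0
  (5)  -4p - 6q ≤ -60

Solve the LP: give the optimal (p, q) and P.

p = 0, q = 113/7, minimum P = -1356/7

Vertices and P = -10p - 12q:
  (113/6, 0) → P = -565/3
  (15, 0) → P = -150
  (0, 113/7) → P = -1356/7
  (0, 10) → P = -120

At the optimal vertex, 6p + 7q = 113 and p = 0.
Solving simultaneously gives p = 0, q = 113/7.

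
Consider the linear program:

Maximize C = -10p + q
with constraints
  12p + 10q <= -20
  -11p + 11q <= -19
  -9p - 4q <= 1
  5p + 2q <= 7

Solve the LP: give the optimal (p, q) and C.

Extreme points and C = -10p + q:
  (5/3, -4) → C = -62/3
  (55/13, -92/13) → C = -642/13
  (15, -34) → C = -184

At the optimal vertex, 12p + 10q = -20 and -9p - 4q = 1.
Solving simultaneously gives p = 5/3, q = -4.

p = 5/3, q = -4, maximum C = -62/3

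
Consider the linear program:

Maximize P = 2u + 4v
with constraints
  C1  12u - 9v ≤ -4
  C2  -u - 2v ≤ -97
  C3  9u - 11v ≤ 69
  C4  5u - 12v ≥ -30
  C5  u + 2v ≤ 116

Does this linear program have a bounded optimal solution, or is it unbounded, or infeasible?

The boundaries 12u - 9v = -4 and -u - 2v = -97 meet at (865/33, 1168/33), but that point violates 5u - 12v ≥ -30. Every candidate vertex is excluded by some other constraint, so the feasible region is empty.

infeasible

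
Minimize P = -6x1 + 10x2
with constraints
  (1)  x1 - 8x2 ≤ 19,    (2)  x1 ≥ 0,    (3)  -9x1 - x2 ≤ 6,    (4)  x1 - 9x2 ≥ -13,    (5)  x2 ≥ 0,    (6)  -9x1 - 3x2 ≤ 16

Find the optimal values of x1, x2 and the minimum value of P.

x1 = 275, x2 = 32, minimum P = -1330

The binding constraints are x1 - 8x2 = 19 and x1 - 9x2 = -13.
Solving simultaneously gives x1 = 275, x2 = 32.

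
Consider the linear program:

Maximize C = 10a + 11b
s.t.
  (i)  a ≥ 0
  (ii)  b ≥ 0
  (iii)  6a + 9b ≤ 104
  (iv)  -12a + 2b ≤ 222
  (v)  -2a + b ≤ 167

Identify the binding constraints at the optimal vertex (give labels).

Extreme points and C = 10a + 11b:
  (0, 0) → C = 0
  (0, 104/9) → C = 1144/9
  (52/3, 0) → C = 520/3

The maximum is at (52/3, 0). Substituting into each constraint, equality holds for (ii) and (iii); the remaining constraints have slack.

(ii) and (iii)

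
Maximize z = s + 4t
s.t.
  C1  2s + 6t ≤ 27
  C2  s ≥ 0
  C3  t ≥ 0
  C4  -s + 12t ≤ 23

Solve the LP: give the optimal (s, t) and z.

s = 31/5, t = 73/30, maximum z = 239/15

Feasible corners and z = s + 4t:
  (27/2, 0) → z = 27/2
  (31/5, 73/30) → z = 239/15
  (0, 0) → z = 0
  (0, 23/12) → z = 23/3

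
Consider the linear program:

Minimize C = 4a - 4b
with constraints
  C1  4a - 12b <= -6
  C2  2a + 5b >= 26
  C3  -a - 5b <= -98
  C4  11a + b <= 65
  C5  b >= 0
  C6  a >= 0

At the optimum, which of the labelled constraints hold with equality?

Vertices and C = 4a - 4b:
  (227/54, 1013/54) → C = -524/9
  (0, 98/5) → C = -392/5
  (0, 65) → C = -260

The minimum is at (0, 65). Substituting into each constraint, equality holds for C4 and C6; the remaining constraints have slack.

C4 and C6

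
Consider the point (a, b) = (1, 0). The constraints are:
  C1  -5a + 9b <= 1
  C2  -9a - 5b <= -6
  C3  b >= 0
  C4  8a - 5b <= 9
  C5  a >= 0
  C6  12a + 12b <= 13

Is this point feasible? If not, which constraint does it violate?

feasible

C1: -5 ≤ 1 ✓
C2: -9 ≤ -6 ✓
C3: 0 ≥ 0 ✓
C4: 8 ≤ 9 ✓
C5: 1 ≥ 0 ✓
C6: 12 ≤ 13 ✓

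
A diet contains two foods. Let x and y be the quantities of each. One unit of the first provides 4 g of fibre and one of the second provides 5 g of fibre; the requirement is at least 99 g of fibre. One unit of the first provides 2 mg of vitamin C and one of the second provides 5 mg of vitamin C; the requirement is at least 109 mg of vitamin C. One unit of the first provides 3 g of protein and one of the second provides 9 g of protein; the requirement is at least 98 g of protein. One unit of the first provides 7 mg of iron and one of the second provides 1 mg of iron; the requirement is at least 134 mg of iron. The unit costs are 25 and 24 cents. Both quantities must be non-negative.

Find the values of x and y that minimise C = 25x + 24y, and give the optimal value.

x = 17, y = 15, minimum C = 785

Feasible corners and C = 25x + 24y:
  (0, 134) → C = 3216
  (109/2, 0) → C = 2725/2
  (17, 15) → C = 785
The feasible region is unbounded (it extends along (0, 1), (1, 0)), but C strictly increases along every unbounded feasible direction, so there is no improving ray and the minimum is attained at a vertex.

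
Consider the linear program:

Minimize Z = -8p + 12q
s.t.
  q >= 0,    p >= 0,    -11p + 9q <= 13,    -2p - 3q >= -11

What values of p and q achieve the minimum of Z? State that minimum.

p = 11/2, q = 0, minimum Z = -44

Vertices and Z = -8p + 12q:
  (0, 0) → Z = 0
  (11/2, 0) → Z = -44
  (0, 13/9) → Z = 52/3
  (20/17, 49/17) → Z = 428/17

The binding constraints are q = 0 and -2p - 3q = -11.
Solving simultaneously gives p = 11/2, q = 0.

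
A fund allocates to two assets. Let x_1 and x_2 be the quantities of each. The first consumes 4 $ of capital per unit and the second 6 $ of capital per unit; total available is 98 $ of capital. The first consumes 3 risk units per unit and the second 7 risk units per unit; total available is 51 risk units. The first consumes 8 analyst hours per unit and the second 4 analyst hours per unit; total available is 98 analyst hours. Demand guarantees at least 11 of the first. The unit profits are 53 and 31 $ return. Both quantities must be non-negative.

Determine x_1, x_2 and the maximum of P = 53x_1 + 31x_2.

Extreme points and P = 53x_1 + 31x_2:
  (49/4, 0) → P = 2597/4
  (11, 0) → P = 583
  (11, 5/2) → P = 1321/2

x_1 = 11, x_2 = 5/2, maximum P = 1321/2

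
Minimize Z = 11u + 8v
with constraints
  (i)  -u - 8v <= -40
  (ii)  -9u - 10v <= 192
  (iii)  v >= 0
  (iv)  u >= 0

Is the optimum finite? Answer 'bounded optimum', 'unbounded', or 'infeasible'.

Extreme points and Z = 11u + 8v:
  (40, 0) → Z = 440
  (0, 5) → Z = 40
The feasible region has finitely many vertices and no improving ray; the minimum is 40 at (0, 5).

bounded optimum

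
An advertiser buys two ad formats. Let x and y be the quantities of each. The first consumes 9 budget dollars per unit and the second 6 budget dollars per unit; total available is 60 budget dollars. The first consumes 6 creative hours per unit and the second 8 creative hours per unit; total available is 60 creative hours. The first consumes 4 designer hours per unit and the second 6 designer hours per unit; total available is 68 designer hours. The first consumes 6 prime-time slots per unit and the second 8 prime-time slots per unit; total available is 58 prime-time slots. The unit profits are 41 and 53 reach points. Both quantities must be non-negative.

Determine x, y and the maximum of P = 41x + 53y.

Vertices and P = 41x + 53y:
  (0, 0) → P = 0
  (0, 29/4) → P = 1537/4
  (20/3, 0) → P = 820/3
  (11/3, 9/2) → P = 2333/6

The binding constraints are 9x + 6y = 60 and 6x + 8y = 58.
Solving simultaneously gives x = 11/3, y = 9/2.

x = 11/3, y = 9/2, maximum P = 2333/6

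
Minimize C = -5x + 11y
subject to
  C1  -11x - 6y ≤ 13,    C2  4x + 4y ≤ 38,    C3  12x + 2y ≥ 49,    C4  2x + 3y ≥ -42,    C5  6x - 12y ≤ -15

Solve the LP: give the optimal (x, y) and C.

x = 93/26, y = 79/26, minimum C = 202/13

Vertices and C = -5x + 11y:
  (3, 13/2) → C = 113/2
  (11/2, 4) → C = 33/2
  (93/26, 79/26) → C = 202/13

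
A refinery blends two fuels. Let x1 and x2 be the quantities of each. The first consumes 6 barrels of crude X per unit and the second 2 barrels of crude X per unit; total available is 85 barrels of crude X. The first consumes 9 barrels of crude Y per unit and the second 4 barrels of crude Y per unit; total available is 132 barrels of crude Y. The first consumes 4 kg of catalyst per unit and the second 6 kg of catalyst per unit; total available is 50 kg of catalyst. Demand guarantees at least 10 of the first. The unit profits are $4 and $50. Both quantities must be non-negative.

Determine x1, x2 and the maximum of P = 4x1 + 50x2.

x1 = 10, x2 = 5/3, maximum P = 370/3

The optimum lies where 4x1 + 6x2 = 50 and x1 = 10.
Solving simultaneously gives x1 = 10, x2 = 5/3.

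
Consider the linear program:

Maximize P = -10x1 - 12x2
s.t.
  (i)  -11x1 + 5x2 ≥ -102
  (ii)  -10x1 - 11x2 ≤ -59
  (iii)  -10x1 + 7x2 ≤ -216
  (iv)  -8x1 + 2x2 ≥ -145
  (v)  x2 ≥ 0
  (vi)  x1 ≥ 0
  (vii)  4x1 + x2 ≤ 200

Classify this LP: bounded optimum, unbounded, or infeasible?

The boundaries -11x1 + 5x2 = -102 and -8x1 + 2x2 = -145 meet at (521/18, 779/18), but that point violates -10x1 + 7x2 ≤ -216. Every candidate vertex is excluded by some other constraint, so the feasible region is empty.

infeasible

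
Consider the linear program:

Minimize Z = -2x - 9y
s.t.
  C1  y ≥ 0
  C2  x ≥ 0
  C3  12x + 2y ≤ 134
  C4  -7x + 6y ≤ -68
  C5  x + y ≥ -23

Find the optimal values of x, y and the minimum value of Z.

x = 470/43, y = 61/43, minimum Z = -1489/43

Feasible corners and Z = -2x - 9y:
  (67/6, 0) → Z = -67/3
  (68/7, 0) → Z = -136/7
  (470/43, 61/43) → Z = -1489/43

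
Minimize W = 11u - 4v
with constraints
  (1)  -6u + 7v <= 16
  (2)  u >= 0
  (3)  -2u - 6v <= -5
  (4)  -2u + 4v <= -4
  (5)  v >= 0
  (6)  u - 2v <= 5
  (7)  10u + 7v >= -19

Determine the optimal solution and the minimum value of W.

The feasible region is unbounded (it extends along (2, 1)), but W strictly increases along every unbounded feasible direction, so there is no improving ray and the minimum is attained at a vertex.

At the optimal vertex, -2u - 6v = -5 and -2u + 4v = -4.
Solving simultaneously gives u = 11/5, v = 1/10.

u = 11/5, v = 1/10, minimum W = 119/5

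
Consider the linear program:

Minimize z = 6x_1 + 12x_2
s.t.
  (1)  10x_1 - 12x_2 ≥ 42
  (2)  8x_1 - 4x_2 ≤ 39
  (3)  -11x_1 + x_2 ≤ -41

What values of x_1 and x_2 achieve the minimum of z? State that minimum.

x_1 = 125/36, x_2 = -101/36, minimum z = -77/6

Extreme points and z = 6x_1 + 12x_2:
  (75/14, 27/28) → z = 306/7
  (225/61, -26/61) → z = 1038/61
  (125/36, -101/36) → z = -77/6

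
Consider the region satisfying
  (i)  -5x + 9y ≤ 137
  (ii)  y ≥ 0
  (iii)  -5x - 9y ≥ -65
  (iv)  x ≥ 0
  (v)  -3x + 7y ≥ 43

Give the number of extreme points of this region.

3

The feasible vertices (each the meet of two boundaries and inside every other half-plane) are:
  (0, 65/9)
  (34/31, 205/31)
  (0, 43/7)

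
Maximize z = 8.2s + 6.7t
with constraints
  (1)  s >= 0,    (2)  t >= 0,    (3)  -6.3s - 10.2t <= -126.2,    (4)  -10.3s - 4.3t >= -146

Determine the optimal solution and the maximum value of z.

s = 0, t = 1460/43, maximum z = 9782/43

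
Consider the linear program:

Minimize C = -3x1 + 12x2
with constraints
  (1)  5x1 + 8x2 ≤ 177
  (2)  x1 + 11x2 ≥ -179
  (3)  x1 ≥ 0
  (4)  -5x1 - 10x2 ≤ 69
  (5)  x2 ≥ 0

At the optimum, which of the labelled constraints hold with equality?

(1) and (5)

Extreme points and C = -3x1 + 12x2:
  (0, 177/8) → C = 531/2
  (177/5, 0) → C = -531/5
  (0, 0) → C = 0

The minimum is at (177/5, 0). Substituting into each constraint, equality holds for (1) and (5); the remaining constraints have slack.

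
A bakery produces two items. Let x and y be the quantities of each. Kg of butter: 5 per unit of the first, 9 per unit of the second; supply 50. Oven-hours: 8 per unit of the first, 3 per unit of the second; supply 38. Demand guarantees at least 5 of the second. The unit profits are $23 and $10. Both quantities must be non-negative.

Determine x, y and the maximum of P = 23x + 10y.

Corner points and P = 23x + 10y:
  (0, 50/9) → P = 500/9
  (0, 5) → P = 50
  (1, 5) → P = 73

x = 1, y = 5, maximum P = 73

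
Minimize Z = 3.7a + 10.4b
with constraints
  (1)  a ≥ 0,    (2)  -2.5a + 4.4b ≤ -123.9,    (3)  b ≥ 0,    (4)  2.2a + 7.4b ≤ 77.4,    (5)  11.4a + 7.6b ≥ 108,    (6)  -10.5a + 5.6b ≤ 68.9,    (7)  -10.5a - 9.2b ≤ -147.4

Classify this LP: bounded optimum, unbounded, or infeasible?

infeasible

The boundaries -2.5a + 4.4b = -123.9 and b = 0 meet at (49.56, 0), but that point violates 2.2a + 7.4b ≤ 77.4. Every candidate vertex is excluded by some other constraint, so the feasible region is empty.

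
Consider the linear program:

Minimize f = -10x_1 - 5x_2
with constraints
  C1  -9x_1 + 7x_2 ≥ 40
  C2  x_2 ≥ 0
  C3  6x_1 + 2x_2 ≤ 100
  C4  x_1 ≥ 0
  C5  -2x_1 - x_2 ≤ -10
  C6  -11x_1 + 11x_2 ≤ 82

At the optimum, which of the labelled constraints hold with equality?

Corner points and f = -10x_1 - 5x_2:
  (30/23, 170/23) → f = -50
  (67/11, 149/11) → f = -1415/11
  (28/33, 274/33) → f = -50

The minimum is at (67/11, 149/11). Substituting into each constraint, equality holds for C1 and C6; the remaining constraints have slack.

C1 and C6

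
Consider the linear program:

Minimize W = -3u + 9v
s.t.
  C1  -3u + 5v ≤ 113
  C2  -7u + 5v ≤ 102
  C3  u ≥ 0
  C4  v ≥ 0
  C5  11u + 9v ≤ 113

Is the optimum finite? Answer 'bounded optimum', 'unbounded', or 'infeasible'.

Vertices and W = -3u + 9v:
  (0, 0) → W = 0
  (0, 113/9) → W = 113
  (113/11, 0) → W = -339/11
The feasible region has finitely many vertices and no improving ray; the minimum is -339/11 at (113/11, 0).

bounded optimum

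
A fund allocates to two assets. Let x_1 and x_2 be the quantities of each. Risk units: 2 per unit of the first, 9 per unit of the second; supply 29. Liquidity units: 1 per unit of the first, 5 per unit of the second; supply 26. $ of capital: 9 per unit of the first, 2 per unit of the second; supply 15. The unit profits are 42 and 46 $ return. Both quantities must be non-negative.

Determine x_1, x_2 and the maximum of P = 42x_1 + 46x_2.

Corner points and P = 42x_1 + 46x_2:
  (0, 0) → P = 0
  (0, 29/9) → P = 1334/9
  (5/3, 0) → P = 70
  (1, 3) → P = 180

The binding constraints are 2x_1 + 9x_2 = 29 and 9x_1 + 2x_2 = 15.
Solving simultaneously gives x_1 = 1, x_2 = 3.

x_1 = 1, x_2 = 3, maximum P = 180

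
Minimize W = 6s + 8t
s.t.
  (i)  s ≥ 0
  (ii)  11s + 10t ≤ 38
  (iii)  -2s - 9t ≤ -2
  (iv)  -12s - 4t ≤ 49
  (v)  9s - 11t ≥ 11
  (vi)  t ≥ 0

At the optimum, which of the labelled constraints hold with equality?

(v) and (vi)

Corner points and W = 6s + 8t:
  (528/211, 221/211) → W = 4936/211
  (38/11, 0) → W = 228/11
  (11/9, 0) → W = 22/3

The minimum is at (11/9, 0). Substituting into each constraint, equality holds for (v) and (vi); the remaining constraints have slack.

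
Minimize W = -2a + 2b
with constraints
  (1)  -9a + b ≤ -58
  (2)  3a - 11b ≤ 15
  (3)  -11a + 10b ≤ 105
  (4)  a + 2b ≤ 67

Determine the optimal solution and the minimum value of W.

a = 767/17, b = 186/17, minimum W = -1162/17

Extreme points and W = -2a + 2b:
  (623/96, 13/32) → W = -73/6
  (685/79, 1583/79) → W = 1796/79
  (767/17, 186/17) → W = -1162/17
  (115/8, 421/16) → W = 191/8

The optimum lies where 3a - 11b = 15 and a + 2b = 67.
Solving simultaneously gives a = 767/17, b = 186/17.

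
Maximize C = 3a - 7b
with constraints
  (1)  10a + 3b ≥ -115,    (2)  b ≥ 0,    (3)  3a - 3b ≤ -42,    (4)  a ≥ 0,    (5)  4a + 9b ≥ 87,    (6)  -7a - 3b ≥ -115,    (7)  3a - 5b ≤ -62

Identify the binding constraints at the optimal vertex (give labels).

Feasible corners and C = 3a - 7b:
  (0, 14) → C = -98
  (73/10, 213/10) → C = -636/5
  (0, 115/3) → C = -805/3

The maximum is at (0, 14). Substituting into each constraint, equality holds for (3) and (4); the remaining constraints have slack.

(3) and (4)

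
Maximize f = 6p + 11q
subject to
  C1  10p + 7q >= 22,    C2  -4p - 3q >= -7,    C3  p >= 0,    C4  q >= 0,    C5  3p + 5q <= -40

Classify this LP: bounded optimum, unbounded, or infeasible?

The boundaries 10p + 7q = 22 and 3p + 5q = -40 meet at (390/29, -466/29), but that point violates q ≥ 0. Every candidate vertex is excluded by some other constraint, so the feasible region is empty.

infeasible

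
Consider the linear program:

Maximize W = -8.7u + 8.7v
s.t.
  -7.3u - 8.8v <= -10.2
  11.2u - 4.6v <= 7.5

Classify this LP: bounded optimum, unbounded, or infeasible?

unbounded

From the feasible point (5646/6607, 5949/13214), moving in the direction (-8.8, 7.3) keeps every constraint satisfied while W increases without bound.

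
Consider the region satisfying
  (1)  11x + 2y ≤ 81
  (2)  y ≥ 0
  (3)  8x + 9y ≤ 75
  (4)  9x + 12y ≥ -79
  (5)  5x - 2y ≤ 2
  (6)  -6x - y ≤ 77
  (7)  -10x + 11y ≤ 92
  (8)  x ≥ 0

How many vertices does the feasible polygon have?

The feasible vertices (each the meet of two boundaries and inside every other half-plane) are:
  (2/5, 0)
  (0, 0)
  (168/61, 359/61)
  (0, 25/3)

4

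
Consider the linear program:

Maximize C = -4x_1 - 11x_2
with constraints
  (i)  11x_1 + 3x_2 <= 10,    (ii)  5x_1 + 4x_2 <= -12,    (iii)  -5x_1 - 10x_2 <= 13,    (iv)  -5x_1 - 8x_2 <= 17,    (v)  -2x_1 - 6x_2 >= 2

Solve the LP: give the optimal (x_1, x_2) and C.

x_1 = -34/15, x_2 = -1/6, maximum C = 109/10

Corner points and C = -4x_1 - 11x_2:
  (-34/15, -1/6) → C = 109/10
  (-32/11, 7/11) → C = 51/11
  (-29/5, 8/5) → C = 28/5

The optimum lies where 5x_1 + 4x_2 = -12 and -5x_1 - 10x_2 = 13.
Solving simultaneously gives x_1 = -34/15, x_2 = -1/6.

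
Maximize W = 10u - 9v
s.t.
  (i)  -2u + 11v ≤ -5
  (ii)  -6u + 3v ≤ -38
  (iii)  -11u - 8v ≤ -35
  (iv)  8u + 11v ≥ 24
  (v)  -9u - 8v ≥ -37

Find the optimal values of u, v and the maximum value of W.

Feasible corners and W = 10u - 9v:
  (49/9, -16/9) → W = 634/9
  (83/15, -8/5) → W = 1046/15
  (43/7, -16/7) → W = 82

The binding constraints are 8u + 11v = 24 and -9u - 8v = -37.
Solving simultaneously gives u = 43/7, v = -16/7.

u = 43/7, v = -16/7, maximum W = 82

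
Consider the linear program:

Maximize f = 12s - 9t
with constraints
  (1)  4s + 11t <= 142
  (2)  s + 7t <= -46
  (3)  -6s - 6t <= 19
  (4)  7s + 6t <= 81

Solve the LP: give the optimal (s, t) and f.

Corner points and f = 12s - 9t:
  (143/36, -257/36) → f = 1343/12
  (843/43, -403/43) → f = 13743/43
  (100, -619/6) → f = 4257/2

s = 100, t = -619/6, maximum f = 4257/2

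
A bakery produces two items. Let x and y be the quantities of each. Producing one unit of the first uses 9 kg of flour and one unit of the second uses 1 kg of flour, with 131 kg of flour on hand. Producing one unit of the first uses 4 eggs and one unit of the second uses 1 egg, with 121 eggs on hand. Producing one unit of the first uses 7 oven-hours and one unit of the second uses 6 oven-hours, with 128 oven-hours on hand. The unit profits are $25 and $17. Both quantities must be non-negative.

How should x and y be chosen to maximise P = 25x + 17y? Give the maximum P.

x = 14, y = 5, maximum P = 435

Vertices and P = 25x + 17y:
  (0, 0) → P = 0
  (0, 64/3) → P = 1088/3
  (131/9, 0) → P = 3275/9
  (14, 5) → P = 435

The binding constraints are 9x + y = 131 and 7x + 6y = 128.
Solving simultaneously gives x = 14, y = 5.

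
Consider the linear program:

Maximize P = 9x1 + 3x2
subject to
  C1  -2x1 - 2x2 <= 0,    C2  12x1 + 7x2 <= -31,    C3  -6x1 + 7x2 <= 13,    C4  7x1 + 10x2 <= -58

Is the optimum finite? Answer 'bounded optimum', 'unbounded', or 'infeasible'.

The boundaries -2x1 - 2x2 = 0 and 7x1 + 10x2 = -58 meet at (58/3, -58/3), but that point violates 12x1 + 7x2 ≤ -31. Every candidate vertex is excluded by some other constraint, so the feasible region is empty.

infeasible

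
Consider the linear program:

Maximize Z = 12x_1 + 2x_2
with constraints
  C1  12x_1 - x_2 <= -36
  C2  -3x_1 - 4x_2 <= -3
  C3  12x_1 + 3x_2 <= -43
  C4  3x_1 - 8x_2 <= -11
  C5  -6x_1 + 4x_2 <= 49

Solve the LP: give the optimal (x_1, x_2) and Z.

x_1 = -181/39, x_2 = 55/13, maximum Z = -614/13

Vertices and Z = 12x_1 + 2x_2:
  (-181/39, 55/13) → Z = -614/13
  (-46/9, 55/12) → Z = -313/6
  (-29/6, 5) → Z = -48

The binding constraints are -3x_1 - 4x_2 = -3 and 12x_1 + 3x_2 = -43.
Solving simultaneously gives x_1 = -181/39, x_2 = 55/13.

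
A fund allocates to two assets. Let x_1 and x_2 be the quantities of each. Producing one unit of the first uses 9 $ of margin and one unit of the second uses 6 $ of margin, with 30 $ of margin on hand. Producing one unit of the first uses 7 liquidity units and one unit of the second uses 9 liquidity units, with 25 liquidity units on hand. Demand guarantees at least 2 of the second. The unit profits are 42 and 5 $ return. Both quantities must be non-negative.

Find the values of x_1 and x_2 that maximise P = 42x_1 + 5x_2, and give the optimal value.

Vertices and P = 42x_1 + 5x_2:
  (0, 25/9) → P = 125/9
  (0, 2) → P = 10
  (1, 2) → P = 52

The optimum lies where 7x_1 + 9x_2 = 25 and x_2 = 2.
Solving simultaneously gives x_1 = 1, x_2 = 2.

x_1 = 1, x_2 = 2, maximum P = 52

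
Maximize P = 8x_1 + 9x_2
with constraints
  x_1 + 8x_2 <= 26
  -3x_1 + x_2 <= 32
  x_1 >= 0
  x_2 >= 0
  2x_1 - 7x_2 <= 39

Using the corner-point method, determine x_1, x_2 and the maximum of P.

x_1 = 494/23, x_2 = 13/23, maximum P = 4069/23

Feasible corners and P = 8x_1 + 9x_2:
  (0, 13/4) → P = 117/4
  (494/23, 13/23) → P = 4069/23
  (0, 0) → P = 0
  (39/2, 0) → P = 156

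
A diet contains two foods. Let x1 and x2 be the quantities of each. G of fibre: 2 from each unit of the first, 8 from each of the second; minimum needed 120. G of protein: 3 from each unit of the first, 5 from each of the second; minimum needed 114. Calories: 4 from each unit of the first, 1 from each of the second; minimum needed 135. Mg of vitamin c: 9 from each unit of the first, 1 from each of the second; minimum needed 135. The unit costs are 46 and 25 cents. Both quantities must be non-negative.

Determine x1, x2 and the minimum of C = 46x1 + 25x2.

x1 = 32, x2 = 7, minimum C = 1647

Extreme points and C = 46x1 + 25x2:
  (0, 135) → C = 3375
  (60, 0) → C = 2760
  (32, 7) → C = 1647
The feasible region is unbounded (it extends along (0, 1), (1, 0)), but C strictly increases along every unbounded feasible direction, so there is no improving ray and the minimum is attained at a vertex.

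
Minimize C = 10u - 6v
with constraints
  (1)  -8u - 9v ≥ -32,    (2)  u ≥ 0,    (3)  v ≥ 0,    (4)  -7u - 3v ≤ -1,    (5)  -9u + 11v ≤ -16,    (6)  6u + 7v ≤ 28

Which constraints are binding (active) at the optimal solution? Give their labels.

Feasible corners and C = 10u - 6v:
  (4, 0) → C = 40
  (496/169, 160/169) → C = 4000/169
  (16/9, 0) → C = 160/9

The minimum is at (16/9, 0). Substituting into each constraint, equality holds for (3) and (5); the remaining constraints have slack.

(3) and (5)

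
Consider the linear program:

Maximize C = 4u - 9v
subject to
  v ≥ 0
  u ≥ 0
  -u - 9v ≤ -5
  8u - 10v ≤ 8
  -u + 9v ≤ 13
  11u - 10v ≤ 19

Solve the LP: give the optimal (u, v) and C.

u = 61/41, v = 16/41, maximum C = 100/41

Extreme points and C = 4u - 9v:
  (0, 5/9) → C = -5
  (0, 13/9) → C = -13
  (61/41, 16/41) → C = 100/41
  (101/31, 56/31) → C = -100/31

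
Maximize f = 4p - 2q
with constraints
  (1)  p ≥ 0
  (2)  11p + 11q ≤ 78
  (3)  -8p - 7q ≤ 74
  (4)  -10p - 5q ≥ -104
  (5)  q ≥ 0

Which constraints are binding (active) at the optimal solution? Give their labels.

(2) and (5)

Corner points and f = 4p - 2q:
  (0, 78/11) → f = -156/11
  (0, 0) → f = 0
  (78/11, 0) → f = 312/11

The maximum is at (78/11, 0). Substituting into each constraint, equality holds for (2) and (5); the remaining constraints have slack.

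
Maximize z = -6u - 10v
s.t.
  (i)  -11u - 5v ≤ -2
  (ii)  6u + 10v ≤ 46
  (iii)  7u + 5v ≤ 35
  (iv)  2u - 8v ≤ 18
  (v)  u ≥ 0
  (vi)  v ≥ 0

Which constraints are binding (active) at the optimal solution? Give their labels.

Feasible corners and z = -6u - 10v:
  (0, 2/5) → z = -4
  (2/11, 0) → z = -12/11
  (3, 14/5) → z = -46
  (0, 23/5) → z = -46
  (5, 0) → z = -30

The maximum is at (2/11, 0). Substituting into each constraint, equality holds for (i) and (vi); the remaining constraints have slack.

(i) and (vi)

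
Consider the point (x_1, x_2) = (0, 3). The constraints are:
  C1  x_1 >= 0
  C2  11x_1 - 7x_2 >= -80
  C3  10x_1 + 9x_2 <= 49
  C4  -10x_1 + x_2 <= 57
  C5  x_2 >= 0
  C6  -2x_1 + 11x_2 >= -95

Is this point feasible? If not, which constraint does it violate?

feasible

C1: 0 ≥ 0 ✓
C2: -21 ≥ -80 ✓
C3: 27 ≤ 49 ✓
C4: 3 ≤ 57 ✓
C5: 3 ≥ 0 ✓
C6: 33 ≥ -95 ✓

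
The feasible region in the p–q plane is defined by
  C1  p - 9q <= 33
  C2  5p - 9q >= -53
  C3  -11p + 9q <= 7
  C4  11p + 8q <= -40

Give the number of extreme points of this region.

The feasible vertices (each the meet of two boundaries and inside every other half-plane) are:
  (-4, -37/9)
  (-96/107, -403/107)
  (-416/187, -33/17)

3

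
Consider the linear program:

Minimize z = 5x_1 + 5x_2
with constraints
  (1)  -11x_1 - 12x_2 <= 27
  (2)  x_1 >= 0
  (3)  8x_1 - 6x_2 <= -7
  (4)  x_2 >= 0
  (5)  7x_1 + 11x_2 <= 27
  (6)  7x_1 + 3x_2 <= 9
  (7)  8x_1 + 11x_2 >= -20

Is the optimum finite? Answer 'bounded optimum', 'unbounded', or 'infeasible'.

bounded optimum

Corner points and z = 5x_1 + 5x_2:
  (0, 7/6) → z = 35/6
  (0, 27/11) → z = 135/11
  (1/2, 11/6) → z = 35/3
  (9/28, 9/4) → z = 90/7
The feasible region has finitely many vertices and no improving ray; the minimum is 35/6 at (0, 7/6).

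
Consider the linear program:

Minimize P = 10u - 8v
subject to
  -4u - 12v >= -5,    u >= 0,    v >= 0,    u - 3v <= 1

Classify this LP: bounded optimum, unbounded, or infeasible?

Feasible corners and P = 10u - 8v:
  (0, 5/12) → P = -10/3
  (9/8, 1/24) → P = 131/12
  (0, 0) → P = 0
  (1, 0) → P = 10
The feasible region has finitely many vertices and no improving ray; the minimum is -10/3 at (0, 5/12).

bounded optimum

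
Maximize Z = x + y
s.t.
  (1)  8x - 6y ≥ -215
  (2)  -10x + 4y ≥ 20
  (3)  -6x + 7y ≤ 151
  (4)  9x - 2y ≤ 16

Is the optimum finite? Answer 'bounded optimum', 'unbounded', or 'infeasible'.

Feasible corners and Z = x + y:
  (-599/20, -41/10) → Z = -681/20
  (13/2, 85/4) → Z = 111/4
  (138/17, 485/17) → Z = 623/17
The feasible region has finitely many vertices and no improving ray; the maximum is 623/17 at (138/17, 485/17).

bounded optimum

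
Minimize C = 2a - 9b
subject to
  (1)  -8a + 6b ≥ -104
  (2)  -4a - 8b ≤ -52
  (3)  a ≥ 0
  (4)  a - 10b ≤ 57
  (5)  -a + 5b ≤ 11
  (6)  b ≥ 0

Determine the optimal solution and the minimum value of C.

Extreme points and C = 2a - 9b:
  (13, 0) → C = 26
  (293/17, 96/17) → C = -278/17
  (43/7, 24/7) → C = -130/7

The optimum lies where -4a - 8b = -52 and -a + 5b = 11.
Solving simultaneously gives a = 43/7, b = 24/7.

a = 43/7, b = 24/7, minimum C = -130/7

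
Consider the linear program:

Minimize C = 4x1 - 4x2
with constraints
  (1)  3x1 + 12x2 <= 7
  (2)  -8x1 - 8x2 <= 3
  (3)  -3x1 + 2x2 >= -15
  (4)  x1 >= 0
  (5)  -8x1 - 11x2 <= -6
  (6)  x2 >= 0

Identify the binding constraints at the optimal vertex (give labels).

(1) and (4)

Extreme points and C = 4x1 - 4x2:
  (0, 7/12) → C = -7/3
  (7/3, 0) → C = 28/3
  (0, 6/11) → C = -24/11
  (3/4, 0) → C = 3

The minimum is at (0, 7/12). Substituting into each constraint, equality holds for (1) and (4); the remaining constraints have slack.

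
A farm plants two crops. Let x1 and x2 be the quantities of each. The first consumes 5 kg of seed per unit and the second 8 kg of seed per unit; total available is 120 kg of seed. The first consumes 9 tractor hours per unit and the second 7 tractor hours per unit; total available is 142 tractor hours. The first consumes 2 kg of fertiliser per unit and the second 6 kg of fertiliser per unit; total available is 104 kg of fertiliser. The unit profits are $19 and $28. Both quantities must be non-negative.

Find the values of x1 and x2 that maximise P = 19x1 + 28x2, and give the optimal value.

x1 = 8, x2 = 10, maximum P = 432

Feasible corners and P = 19x1 + 28x2:
  (0, 0) → P = 0
  (0, 15) → P = 420
  (142/9, 0) → P = 2698/9
  (8, 10) → P = 432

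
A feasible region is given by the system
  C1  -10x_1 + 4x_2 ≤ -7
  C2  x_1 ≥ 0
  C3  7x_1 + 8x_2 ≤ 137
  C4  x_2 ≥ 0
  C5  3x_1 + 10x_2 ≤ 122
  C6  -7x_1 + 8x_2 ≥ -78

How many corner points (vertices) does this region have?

5

Of the 15 pairwise boundary intersections, those satisfying every inequality are:
  (7/10, 0)
  (279/56, 1199/112)
  (197/23, 443/46)
  (215/14, 59/16)
  (78/7, 0)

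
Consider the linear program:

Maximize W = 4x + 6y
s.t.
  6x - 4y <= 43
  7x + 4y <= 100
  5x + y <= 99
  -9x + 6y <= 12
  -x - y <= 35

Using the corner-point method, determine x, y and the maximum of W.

x = 92/13, y = 164/13, maximum W = 104

Extreme points and W = 4x + 6y:
  (11, 23/4) → W = 157/2
  (-97/10, -253/10) → W = -953/5
  (92/13, 164/13) → W = 104
  (-74/5, -101/5) → W = -902/5

The binding constraints are 7x + 4y = 100 and -9x + 6y = 12.
Solving simultaneously gives x = 92/13, y = 164/13.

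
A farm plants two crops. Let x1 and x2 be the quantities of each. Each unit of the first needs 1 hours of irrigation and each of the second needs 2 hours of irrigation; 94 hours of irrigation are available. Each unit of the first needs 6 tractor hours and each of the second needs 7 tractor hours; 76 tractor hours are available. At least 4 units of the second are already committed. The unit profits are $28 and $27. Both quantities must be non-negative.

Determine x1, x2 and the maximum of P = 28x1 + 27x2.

The binding constraints are 6x1 + 7x2 = 76 and x2 = 4.
Solving simultaneously gives x1 = 8, x2 = 4.

x1 = 8, x2 = 4, maximum P = 332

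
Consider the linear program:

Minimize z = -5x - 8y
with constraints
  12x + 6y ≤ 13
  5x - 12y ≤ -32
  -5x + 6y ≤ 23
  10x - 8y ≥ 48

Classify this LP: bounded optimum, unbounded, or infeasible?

infeasible

The boundaries 12x + 6y = 13 and 5x - 12y = -32 meet at (-6/29, 449/174), but that point violates 10x - 8y ≥ 48. Every candidate vertex is excluded by some other constraint, so the feasible region is empty.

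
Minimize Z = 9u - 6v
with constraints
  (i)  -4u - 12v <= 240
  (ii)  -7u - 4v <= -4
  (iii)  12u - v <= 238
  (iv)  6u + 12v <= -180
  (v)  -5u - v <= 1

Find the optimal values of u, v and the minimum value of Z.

u = 64/5, v = -107/5, minimum Z = 1218/5

Extreme points and Z = 9u - 6v:
  (252/17, -424/17) → Z = 4812/17
  (654/37, -958/37) → Z = 11634/37
  (64/5, -107/5) → Z = 1218/5
  (446/25, -598/25) → Z = 7602/25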